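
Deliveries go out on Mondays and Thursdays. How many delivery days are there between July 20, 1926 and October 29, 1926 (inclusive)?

July 20, 1926 is a Tuesday.
That's 102 days from start to end, counting both.
102 = 7 × 14 + 4, so there are 14 full weeks plus 4 extra days.
Each full week contributes 2 days from the set (Mon, Thu): 14 × 2 = 28.
The 4 extra days are Tue, Wed, Thu, Fri — 1 of them qualifies.
Total: 28 + 1 = 29.

29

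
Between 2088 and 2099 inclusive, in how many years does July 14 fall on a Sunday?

1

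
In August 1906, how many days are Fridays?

5

Aug 1, 1906 is a Wednesday.
The range spans 31 days (inclusive of both endpoints).
31 = 7 × 4 + 3, so there are 4 full weeks plus 3 extra days.
Each full week contributes one Friday: 4 so far.
The 3 extra days are Wednesday, Thursday, Friday — 1 of them qualifies.
Total: 4 + 1 = 5.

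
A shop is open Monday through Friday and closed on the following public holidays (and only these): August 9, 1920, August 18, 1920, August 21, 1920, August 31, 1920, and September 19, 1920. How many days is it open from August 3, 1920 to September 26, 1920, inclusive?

36 working days

August 3, 1920 is a Tuesday.
That's 55 days from start to end, counting both.
55 = 7 × 7 + 6, so there are 7 full weeks plus 6 extra days.
Each full week contributes 5 weekdays (Mon–Fri): 7 × 5 = 35.
The 6 extra days are Tue, Wed, Thu, Fri, Sat, Sun — 4 of them qualify.
Total: 35 + 4 = 39.
Holidays: August 9, 1920 (Mon); August 18, 1920 (Wed); August 21, 1920 (Sat); August 31, 1920 (Tue); September 19, 1920 (Sun).
3 of the 5 holidays fall on weekdays; the rest are weekends and were already excluded.
Business days: 39 − 3 = 36.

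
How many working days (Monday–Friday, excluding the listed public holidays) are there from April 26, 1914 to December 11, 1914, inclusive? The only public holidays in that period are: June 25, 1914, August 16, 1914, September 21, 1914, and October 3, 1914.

163 working days

April 26, 1914 is a Sunday.
The range spans 230 days (inclusive of both endpoints).
230 = 7 × 32 + 6, so there are 32 full weeks plus 6 extra days.
Each full week contributes 5 weekdays (Mon–Fri): 32 × 5 = 160.
The 6 extra days are Sun, Mon, Tue, Wed, Thu, Fri — 5 of them qualify.
Total: 160 + 5 = 165.
Holidays: June 25, 1914 (Thu); August 16, 1914 (Sun); September 21, 1914 (Mon); October 3, 1914 (Sat).
2 of the 4 holidays fall on weekdays; the rest are weekends and were already excluded.
Business days: 165 − 2 = 163.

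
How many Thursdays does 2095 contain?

52

2095-01-01 is a Saturday.
From 2095-01-01 to 2095-12-31 is 365 days inclusive.
365 = 7 × 52 + 1, so there are 52 full weeks plus 1 extra day.
Each full week contributes one Thursday: 52 so far.
The 1 extra day is Sat — none qualify.
Total: 52 + 0 = 52.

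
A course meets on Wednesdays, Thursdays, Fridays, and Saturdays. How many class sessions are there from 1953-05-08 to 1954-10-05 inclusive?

294

1953-05-08 is a Friday.
From 1953-05-08 to 1954-10-05 is 516 days inclusive.
516 = 7 × 73 + 5, so there are 73 full weeks plus 5 extra days.
Each full week contributes 4 days from the set (Wed, Thu, Fri, Sat): 73 × 4 = 292.
The 5 extra days are Friday, Saturday, Sunday, Monday, Tuesday — 2 of them qualify.
Total: 292 + 2 = 294.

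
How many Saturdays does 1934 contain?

52

1 January 1934 is a Monday.
The range spans 365 days (inclusive of both endpoints).
365 = 7 × 52 + 1, so there are 52 full weeks plus 1 extra day.
Each full week contributes one Saturday: 52 so far.
The 1 extra day is Mon — none qualify.
Total: 52 + 0 = 52.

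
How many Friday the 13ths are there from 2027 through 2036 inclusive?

Friday-the-13ths by year:
2027: Aug
2028: Oct
2029: Apr, Jul
2030: Sep, Dec
2031: Jun
2032: Feb, Aug
2033: May
2034: Jan, Oct
2035: Apr, Jul
2036: Jun

15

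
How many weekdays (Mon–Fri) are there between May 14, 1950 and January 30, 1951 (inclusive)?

187 weekdays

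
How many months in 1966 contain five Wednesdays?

4

A month has five Wednesdays exactly when Wednesday falls within its first (length − 28) days.
Jan: 31 days, starts Sat → 5 of Sat, Sun, Mon
Feb: 28 days, starts Tue → 5 of (none)
Mar: 31 days, starts Tue → 5 of Tue, Wed, Thu ✓
Apr: 30 days, starts Fri → 5 of Fri, Sat
May: 31 days, starts Sun → 5 of Sun, Mon, Tue
Jun: 30 days, starts Wed → 5 of Wed, Thu ✓
Jul: 31 days, starts Fri → 5 of Fri, Sat, Sun
Aug: 31 days, starts Mon → 5 of Mon, Tue, Wed ✓
Sep: 30 days, starts Thu → 5 of Thu, Fri
Oct: 31 days, starts Sat → 5 of Sat, Sun, Mon
Nov: 30 days, starts Tue → 5 of Tue, Wed ✓
Dec: 31 days, starts Thu → 5 of Thu, Fri, Sat
Months with five Wednesdays: Mar, Jun, Aug, Nov.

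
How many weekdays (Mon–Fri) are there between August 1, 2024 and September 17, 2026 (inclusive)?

August 1, 2024 is a Thursday.
The range spans 778 days (inclusive of both endpoints).
778 = 7 × 111 + 1, so there are 111 full weeks plus 1 extra day.
Each full week contributes 5 weekdays (Mon–Fri): 111 × 5 = 555.
The 1 extra day is Thursday — 1 of them qualifies.
Total: 555 + 1 = 556.

556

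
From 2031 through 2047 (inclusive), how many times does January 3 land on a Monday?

2

Day of week of January 3 in each year:
2031: Fri, 2032: Sat, 2033: Mon ✓, 2034: Tue, 2035: Wed, 2036: Thu, 2037: Sat, 2038: Sun, 2039: Mon ✓, 2040: Tue, 2041: Thu, 2042: Fri, 2043: Sat, 2044: Sun, 2045: Tue, 2046: Wed, 2047: Thu
Mondays: 2033, 2039.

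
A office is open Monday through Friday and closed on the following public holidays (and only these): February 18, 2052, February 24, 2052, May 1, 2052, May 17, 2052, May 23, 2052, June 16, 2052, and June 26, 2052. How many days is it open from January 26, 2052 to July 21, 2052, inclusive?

122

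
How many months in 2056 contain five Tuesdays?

4

A month has five Tuesdays exactly when Tuesday falls within its first (length − 28) days.
Jan: 31 days, starts Sat → 5 of Sat, Sun, Mon
Feb: 29 days, starts Tue → 5 of Tue ✓
Mar: 31 days, starts Wed → 5 of Wed, Thu, Fri
Apr: 30 days, starts Sat → 5 of Sat, Sun
May: 31 days, starts Mon → 5 of Mon, Tue, Wed ✓
Jun: 30 days, starts Thu → 5 of Thu, Fri
Jul: 31 days, starts Sat → 5 of Sat, Sun, Mon
Aug: 31 days, starts Tue → 5 of Tue, Wed, Thu ✓
Sep: 30 days, starts Fri → 5 of Fri, Sat
Oct: 31 days, starts Sun → 5 of Sun, Mon, Tue ✓
Nov: 30 days, starts Wed → 5 of Wed, Thu
Dec: 31 days, starts Fri → 5 of Fri, Sat, Sun
Months with five Tuesdays: Feb, May, Aug, Oct.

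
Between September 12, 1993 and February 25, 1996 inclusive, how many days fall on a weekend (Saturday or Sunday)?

257

September 12, 1993 is a Sunday.
From September 12, 1993 to February 25, 1996 is 897 days inclusive.
897 = 7 × 128 + 1, so there are 128 full weeks plus 1 extra day.
Each full week contributes 2 weekend days (Sat, Sun): 128 × 2 = 256.
The 1 extra day is Sun — 1 of them qualifies.
Total: 256 + 1 = 257.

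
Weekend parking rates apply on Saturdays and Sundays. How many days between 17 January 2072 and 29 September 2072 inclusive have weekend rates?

73

17 January 2072 is a Sunday.
From 17 January 2072 to 29 September 2072 is 257 days inclusive.
257 = 7 × 36 + 5, so there are 36 full weeks plus 5 extra days.
Each full week contributes 2 weekend days (Sat, Sun): 36 × 2 = 72.
The 5 extra days are Sun, Mon, Tue, Wed, Thu — 1 of them qualifies.
Total: 72 + 1 = 73.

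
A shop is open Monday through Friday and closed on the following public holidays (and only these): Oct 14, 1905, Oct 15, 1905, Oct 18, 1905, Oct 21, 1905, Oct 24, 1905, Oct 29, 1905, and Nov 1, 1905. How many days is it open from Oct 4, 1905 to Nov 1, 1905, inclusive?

Oct 4, 1905 is a Wednesday.
From Oct 4, 1905 to Nov 1, 1905 is 29 days inclusive.
29 = 7 × 4 + 1, so there are 4 full weeks plus 1 extra day.
Each full week contributes 5 weekdays (Mon–Fri): 4 × 5 = 20.
The 1 extra day is Wednesday — 1 of them qualifies.
Total: 20 + 1 = 21.
Holidays: Oct 14, 1905 (Sat); Oct 15, 1905 (Sun); Oct 18, 1905 (Wed); Oct 21, 1905 (Sat); Oct 24, 1905 (Tue); Oct 29, 1905 (Sun); Nov 1, 1905 (Wed).
3 of the 7 holidays fall on weekdays; the rest are weekends and were already excluded.
Business days: 21 − 3 = 18.

18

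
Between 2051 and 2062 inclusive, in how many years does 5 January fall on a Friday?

Day of week of January 5 in each year:
2051: Thu, 2052: Fri ✓, 2053: Sun, 2054: Mon, 2055: Tue, 2056: Wed, 2057: Fri ✓, 2058: Sat, 2059: Sun, 2060: Mon, 2061: Wed, 2062: Thu
Fridays: 2052, 2057.

2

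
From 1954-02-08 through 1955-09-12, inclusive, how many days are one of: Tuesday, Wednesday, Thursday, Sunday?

332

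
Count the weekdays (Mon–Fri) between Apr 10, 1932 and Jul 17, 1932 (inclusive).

70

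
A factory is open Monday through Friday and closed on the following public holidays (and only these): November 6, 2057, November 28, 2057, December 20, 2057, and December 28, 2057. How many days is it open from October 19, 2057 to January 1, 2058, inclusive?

49 working days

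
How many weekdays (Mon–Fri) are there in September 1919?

22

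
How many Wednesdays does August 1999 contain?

4

1 August 1999 is a Sunday.
That's 31 days from start to end, counting both.
31 = 7 × 4 + 3, so there are 4 full weeks plus 3 extra days.
Each full week contributes one Wednesday: 4 so far.
The 3 extra days are Sunday, Monday, Tuesday — none qualify.
Total: 4 + 0 = 4.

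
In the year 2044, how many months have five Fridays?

5

A month has five Fridays exactly when Friday falls within its first (length − 28) days.
Jan: 31 days, starts Fri → 5 of Fri, Sat, Sun ✓
Feb: 29 days, starts Mon → 5 of Mon
Mar: 31 days, starts Tue → 5 of Tue, Wed, Thu
Apr: 30 days, starts Fri → 5 of Fri, Sat ✓
May: 31 days, starts Sun → 5 of Sun, Mon, Tue
Jun: 30 days, starts Wed → 5 of Wed, Thu
Jul: 31 days, starts Fri → 5 of Fri, Sat, Sun ✓
Aug: 31 days, starts Mon → 5 of Mon, Tue, Wed
Sep: 30 days, starts Thu → 5 of Thu, Fri ✓
Oct: 31 days, starts Sat → 5 of Sat, Sun, Mon
Nov: 30 days, starts Tue → 5 of Tue, Wed
Dec: 31 days, starts Thu → 5 of Thu, Fri, Sat ✓
Months with five Fridays: Jan, Apr, Jul, Sep, Dec.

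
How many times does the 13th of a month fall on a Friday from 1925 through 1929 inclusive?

Friday-the-13ths by year:
1925: Feb, Mar, Nov
1926: Aug
1927: May
1928: Jan, Apr, Jul
1929: Sep, Dec

10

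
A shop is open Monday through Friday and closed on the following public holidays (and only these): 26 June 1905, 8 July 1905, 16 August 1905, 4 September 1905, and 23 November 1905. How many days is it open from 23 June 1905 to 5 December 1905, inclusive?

114

23 June 1905 is a Friday.
That's 166 days from start to end, counting both.
166 = 7 × 23 + 5, so there are 23 full weeks plus 5 extra days.
Each full week contributes 5 weekdays (Mon–Fri): 23 × 5 = 115.
The 5 extra days are Friday, Saturday, Sunday, Monday, Tuesday — 3 of them qualify.
Total: 115 + 3 = 118.
Holidays: 26 June 1905 (Mon); 8 July 1905 (Sat); 16 August 1905 (Wed); 4 September 1905 (Mon); 23 November 1905 (Thu).
4 of the 5 holidays fall on weekdays; the rest are weekends and were already excluded.
Business days: 118 − 4 = 114.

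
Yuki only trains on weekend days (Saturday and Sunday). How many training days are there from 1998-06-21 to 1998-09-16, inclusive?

25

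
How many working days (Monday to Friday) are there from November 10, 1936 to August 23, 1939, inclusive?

727 weekdays

November 10, 1936 is a Tuesday.
From November 10, 1936 to August 23, 1939 is 1017 days inclusive.
1017 = 7 × 145 + 2, so there are 145 full weeks plus 2 extra days.
Each full week contributes 5 weekdays (Mon–Fri): 145 × 5 = 725.
The 2 extra days are Tue, Wed — 2 of them qualify.
Total: 725 + 2 = 727.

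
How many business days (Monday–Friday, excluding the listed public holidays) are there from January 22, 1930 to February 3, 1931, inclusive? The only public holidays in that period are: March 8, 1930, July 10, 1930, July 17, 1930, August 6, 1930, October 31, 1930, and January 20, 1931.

265 business days

January 22, 1930 is a Wednesday.
The range spans 378 days (inclusive of both endpoints).
378 = 7 × 54, so the span is exactly 54 full weeks.
Each full week contributes 5 weekdays (Mon–Fri): 54 × 5 = 270.
Holidays: March 8, 1930 (Sat); July 10, 1930 (Thu); July 17, 1930 (Thu); August 6, 1930 (Wed); October 31, 1930 (Fri); January 20, 1931 (Tue).
5 of the 6 holidays fall on weekdays; the rest are weekends and were already excluded.
Business days: 270 − 5 = 265.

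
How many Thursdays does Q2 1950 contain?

1950-04-01 is a Saturday.
That's 91 days from start to end, counting both.
91 = 7 × 13, so the span is exactly 13 full weeks.
Each full week contributes one Thursday: 13 so far.

13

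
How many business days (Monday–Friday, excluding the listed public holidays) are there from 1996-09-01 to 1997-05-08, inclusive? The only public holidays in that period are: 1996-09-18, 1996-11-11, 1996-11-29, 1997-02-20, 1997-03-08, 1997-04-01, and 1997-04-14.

173

1996-09-01 is a Sunday.
From 1996-09-01 to 1997-05-08 is 250 days inclusive.
250 = 7 × 35 + 5, so there are 35 full weeks plus 5 extra days.
Each full week contributes 5 weekdays (Mon–Fri): 35 × 5 = 175.
The 5 extra days are Sunday, Monday, Tuesday, Wednesday, Thursday — 4 of them qualify.
Total: 175 + 4 = 179.
Holidays: 1996-09-18 (Wed); 1996-11-11 (Mon); 1996-11-29 (Fri); 1997-02-20 (Thu); 1997-03-08 (Sat); 1997-04-01 (Tue); 1997-04-14 (Mon).
6 of the 7 holidays fall on weekdays; the rest are weekends and were already excluded.
Business days: 179 − 6 = 173.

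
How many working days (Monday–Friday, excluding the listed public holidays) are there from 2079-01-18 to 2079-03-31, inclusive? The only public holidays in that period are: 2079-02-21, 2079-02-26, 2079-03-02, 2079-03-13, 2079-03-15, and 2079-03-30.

48

2079-01-18 is a Wednesday.
That's 73 days from start to end, counting both.
73 = 7 × 10 + 3, so there are 10 full weeks plus 3 extra days.
Each full week contributes 5 weekdays (Mon–Fri): 10 × 5 = 50.
The 3 extra days are Wed, Thu, Fri — 3 of them qualify.
Total: 50 + 3 = 53.
Holidays: 2079-02-21 (Tue); 2079-02-26 (Sun); 2079-03-02 (Thu); 2079-03-13 (Mon); 2079-03-15 (Wed); 2079-03-30 (Thu).
5 of the 6 holidays fall on weekdays; the rest are weekends and were already excluded.
Business days: 53 − 5 = 48.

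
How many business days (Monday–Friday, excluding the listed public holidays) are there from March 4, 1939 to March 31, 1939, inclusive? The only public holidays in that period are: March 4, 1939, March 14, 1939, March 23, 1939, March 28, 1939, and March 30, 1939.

March 4, 1939 is a Saturday.
The range spans 28 days (inclusive of both endpoints).
28 = 7 × 4, so the span is exactly 4 full weeks.
Each full week contributes 5 weekdays (Mon–Fri): 4 × 5 = 20.
Total: 20.
Holidays: March 4, 1939 (Sat); March 14, 1939 (Tue); March 23, 1939 (Thu); March 28, 1939 (Tue); March 30, 1939 (Thu).
4 of the 5 holidays fall on weekdays; the rest are weekends and were already excluded.
Business days: 20 − 4 = 16.

16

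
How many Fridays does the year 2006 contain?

52

1 January 2006 is a Sunday.
From 1 January 2006 to 31 December 2006 is 365 days inclusive.
365 = 7 × 52 + 1, so there are 52 full weeks plus 1 extra day.
Each full week contributes one Friday: 52 so far.
The 1 extra day is Sunday — none qualify.
Total: 52 + 0 = 52.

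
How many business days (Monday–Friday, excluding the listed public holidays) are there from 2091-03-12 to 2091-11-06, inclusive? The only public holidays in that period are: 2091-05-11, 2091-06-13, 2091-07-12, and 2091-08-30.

168 business days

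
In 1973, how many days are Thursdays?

Jan 1, 1973 is a Monday.
From Jan 1, 1973 to Dec 31, 1973 is 365 days inclusive.
365 = 7 × 52 + 1, so there are 52 full weeks plus 1 extra day.
Each full week contributes one Thursday: 52 so far.
The 1 extra day is Monday — none qualify.
Total: 52 + 0 = 52.

52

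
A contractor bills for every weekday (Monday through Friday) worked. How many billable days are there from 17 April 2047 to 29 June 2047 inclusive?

53 weekdays

17 April 2047 is a Wednesday.
That's 74 days from start to end, counting both.
74 = 7 × 10 + 4, so there are 10 full weeks plus 4 extra days.
Each full week contributes 5 weekdays (Mon–Fri): 10 × 5 = 50.
The 4 extra days are Wed, Thu, Fri, Sat — 3 of them qualify.
Total: 50 + 3 = 53.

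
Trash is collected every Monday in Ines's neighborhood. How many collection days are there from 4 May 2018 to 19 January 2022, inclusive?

4 May 2018 is a Friday.
From 4 May 2018 to 19 January 2022 is 1357 days inclusive.
1357 = 7 × 193 + 6, so there are 193 full weeks plus 6 extra days.
Each full week contributes one Monday: 193 so far.
The 6 extra days are Friday, Saturday, Sunday, Monday, Tuesday, Wednesday — 1 of them qualifies.
Total: 193 + 1 = 194.

194 Mondays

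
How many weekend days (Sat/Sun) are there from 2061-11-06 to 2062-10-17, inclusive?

2061-11-06 is a Sunday.
The range spans 346 days (inclusive of both endpoints).
346 = 7 × 49 + 3, so there are 49 full weeks plus 3 extra days.
Each full week contributes 2 weekend days (Sat, Sun): 49 × 2 = 98.
The 3 extra days are Sun, Mon, Tue — 1 of them qualifies.
Total: 98 + 1 = 99.

99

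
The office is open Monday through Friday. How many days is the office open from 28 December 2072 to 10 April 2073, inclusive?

28 December 2072 is a Wednesday.
From 28 December 2072 to 10 April 2073 is 104 days inclusive.
104 = 7 × 14 + 6, so there are 14 full weeks plus 6 extra days.
Each full week contributes 5 weekdays (Mon–Fri): 14 × 5 = 70.
The 6 extra days are Wednesday, Thursday, Friday, Saturday, Sunday, Monday — 4 of them qualify.
Total: 70 + 4 = 74.

74 weekdays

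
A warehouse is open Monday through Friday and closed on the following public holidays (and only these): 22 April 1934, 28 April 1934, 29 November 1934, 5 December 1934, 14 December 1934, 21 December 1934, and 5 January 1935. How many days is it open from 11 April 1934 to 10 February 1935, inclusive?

11 April 1934 is a Wednesday.
The range spans 306 days (inclusive of both endpoints).
306 = 7 × 43 + 5, so there are 43 full weeks plus 5 extra days.
Each full week contributes 5 weekdays (Mon–Fri): 43 × 5 = 215.
The 5 extra days are Wed, Thu, Fri, Sat, Sun — 3 of them qualify.
Total: 215 + 3 = 218.
Holidays: 22 April 1934 (Sun); 28 April 1934 (Sat); 29 November 1934 (Thu); 5 December 1934 (Wed); 14 December 1934 (Fri); 21 December 1934 (Fri); 5 January 1935 (Sat).
4 of the 7 holidays fall on weekdays; the rest are weekends and were already excluded.
Business days: 218 − 4 = 214.

214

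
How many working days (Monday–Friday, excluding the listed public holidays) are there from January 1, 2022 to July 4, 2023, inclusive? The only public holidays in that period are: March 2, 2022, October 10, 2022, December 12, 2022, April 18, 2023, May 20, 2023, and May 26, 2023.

387

January 1, 2022 is a Saturday.
From January 1, 2022 to July 4, 2023 is 550 days inclusive.
550 = 7 × 78 + 4, so there are 78 full weeks plus 4 extra days.
Each full week contributes 5 weekdays (Mon–Fri): 78 × 5 = 390.
The 4 extra days are Saturday, Sunday, Monday, Tuesday — 2 of them qualify.
Total: 390 + 2 = 392.
Holidays: March 2, 2022 (Wed); October 10, 2022 (Mon); December 12, 2022 (Mon); April 18, 2023 (Tue); May 20, 2023 (Sat); May 26, 2023 (Fri).
5 of the 6 holidays fall on weekdays; the rest are weekends and were already excluded.
Business days: 392 − 5 = 387.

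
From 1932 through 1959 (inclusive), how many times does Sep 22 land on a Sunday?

4

Day of week of September 22 in each year:
1932: Thu, 1933: Fri, 1934: Sat, 1935: Sun ✓, 1936: Tue, 1937: Wed, 1938: Thu, 1939: Fri, 1940: Sun ✓, 1941: Mon, 1942: Tue, 1943: Wed, 1944: Fri, 1945: Sat, 1946: Sun ✓, 1947: Mon, 1948: Wed, 1949: Thu, 1950: Fri, 1951: Sat, 1952: Mon, 1953: Tue, 1954: Wed, 1955: Thu, 1956: Sat, 1957: Sun ✓, 1958: Mon, 1959: Tue
Sundays: 1935, 1940, 1946, 1957.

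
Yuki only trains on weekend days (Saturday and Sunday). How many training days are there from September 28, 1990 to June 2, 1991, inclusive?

September 28, 1990 is a Friday.
The range spans 248 days (inclusive of both endpoints).
248 = 7 × 35 + 3, so there are 35 full weeks plus 3 extra days.
Each full week contributes 2 weekend days (Sat, Sun): 35 × 2 = 70.
The 3 extra days are Fri, Sat, Sun — 2 of them qualify.
Total: 70 + 2 = 72.

72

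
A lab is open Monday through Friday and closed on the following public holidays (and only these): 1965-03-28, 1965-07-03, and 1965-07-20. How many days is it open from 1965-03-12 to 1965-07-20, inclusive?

1965-03-12 is a Friday.
The range spans 131 days (inclusive of both endpoints).
131 = 7 × 18 + 5, so there are 18 full weeks plus 5 extra days.
Each full week contributes 5 weekdays (Mon–Fri): 18 × 5 = 90.
The 5 extra days are Fri, Sat, Sun, Mon, Tue — 3 of them qualify.
Total: 90 + 3 = 93.
Holidays: 1965-03-28 (Sun); 1965-07-03 (Sat); 1965-07-20 (Tue).
1 of the 3 holidays fall on weekdays; the rest are weekends and were already excluded.
Business days: 93 − 1 = 92.

92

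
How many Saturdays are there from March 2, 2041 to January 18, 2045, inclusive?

203 Saturdays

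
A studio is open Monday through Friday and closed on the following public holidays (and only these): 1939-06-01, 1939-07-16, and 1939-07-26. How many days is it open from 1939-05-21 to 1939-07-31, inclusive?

1939-05-21 is a Sunday.
The range spans 72 days (inclusive of both endpoints).
72 = 7 × 10 + 2, so there are 10 full weeks plus 2 extra days.
Each full week contributes 5 weekdays (Mon–Fri): 10 × 5 = 50.
The 2 extra days are Sun, Mon — 1 of them qualifies.
Total: 50 + 1 = 51.
Holidays: 1939-06-01 (Thu); 1939-07-16 (Sun); 1939-07-26 (Wed).
2 of the 3 holidays fall on weekdays; the rest are weekends and were already excluded.
Business days: 51 − 2 = 49.

49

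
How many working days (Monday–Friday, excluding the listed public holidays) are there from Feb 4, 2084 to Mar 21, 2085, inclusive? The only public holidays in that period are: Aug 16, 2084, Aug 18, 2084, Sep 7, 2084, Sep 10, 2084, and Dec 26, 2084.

290

Feb 4, 2084 is a Friday.
The range spans 412 days (inclusive of both endpoints).
412 = 7 × 58 + 6, so there are 58 full weeks plus 6 extra days.
Each full week contributes 5 weekdays (Mon–Fri): 58 × 5 = 290.
The 6 extra days are Fri, Sat, Sun, Mon, Tue, Wed — 4 of them qualify.
Total: 290 + 4 = 294.
Holidays: Aug 16, 2084 (Wed); Aug 18, 2084 (Fri); Sep 7, 2084 (Thu); Sep 10, 2084 (Sun); Dec 26, 2084 (Tue).
4 of the 5 holidays fall on weekdays; the rest are weekends and were already excluded.
Business days: 294 − 4 = 290.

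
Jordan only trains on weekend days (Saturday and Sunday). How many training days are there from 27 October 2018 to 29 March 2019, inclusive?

27 October 2018 is a Saturday.
From 27 October 2018 to 29 March 2019 is 154 days inclusive.
154 = 7 × 22, so the span is exactly 22 full weeks.
Each full week contributes 2 weekend days (Sat, Sun): 22 × 2 = 44.

44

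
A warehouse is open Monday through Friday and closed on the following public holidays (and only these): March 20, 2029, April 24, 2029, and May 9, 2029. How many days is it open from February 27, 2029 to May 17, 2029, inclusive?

55

February 27, 2029 is a Tuesday.
From February 27, 2029 to May 17, 2029 is 80 days inclusive.
80 = 7 × 11 + 3, so there are 11 full weeks plus 3 extra days.
Each full week contributes 5 weekdays (Mon–Fri): 11 × 5 = 55.
The 3 extra days are Tue, Wed, Thu — 3 of them qualify.
Total: 55 + 3 = 58.
Holidays: March 20, 2029 (Tue); April 24, 2029 (Tue); May 9, 2029 (Wed).
All 3 holidays fall on weekdays, so subtract 3.
Business days: 58 − 3 = 55.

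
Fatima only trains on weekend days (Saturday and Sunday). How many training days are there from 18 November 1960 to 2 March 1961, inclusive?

30

18 November 1960 is a Friday.
That's 105 days from start to end, counting both.
105 = 7 × 15, so the span is exactly 15 full weeks.
Each full week contributes 2 weekend days (Sat, Sun): 15 × 2 = 30.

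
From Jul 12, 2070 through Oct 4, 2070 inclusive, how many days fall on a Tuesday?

Jul 12, 2070 is a Saturday.
The range spans 85 days (inclusive of both endpoints).
85 = 7 × 12 + 1, so there are 12 full weeks plus 1 extra day.
Each full week contributes one Tuesday: 12 so far.
The 1 extra day is Saturday — none qualify.
Total: 12 + 0 = 12.

12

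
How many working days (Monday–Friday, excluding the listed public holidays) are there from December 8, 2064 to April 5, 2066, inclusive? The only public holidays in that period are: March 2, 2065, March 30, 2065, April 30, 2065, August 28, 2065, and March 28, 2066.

December 8, 2064 is a Monday.
That's 484 days from start to end, counting both.
484 = 7 × 69 + 1, so there are 69 full weeks plus 1 extra day.
Each full week contributes 5 weekdays (Mon–Fri): 69 × 5 = 345.
The 1 extra day is Mon — 1 of them qualifies.
Total: 345 + 1 = 346.
Holidays: March 2, 2065 (Mon); March 30, 2065 (Mon); April 30, 2065 (Thu); August 28, 2065 (Fri); March 28, 2066 (Sun).
4 of the 5 holidays fall on weekdays; the rest are weekends and were already excluded.
Business days: 346 − 4 = 342.

342 working days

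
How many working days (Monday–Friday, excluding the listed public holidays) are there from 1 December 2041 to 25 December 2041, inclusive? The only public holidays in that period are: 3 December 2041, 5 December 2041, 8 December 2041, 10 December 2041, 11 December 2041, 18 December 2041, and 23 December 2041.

12 working days

1 December 2041 is a Sunday.
That's 25 days from start to end, counting both.
25 = 7 × 3 + 4, so there are 3 full weeks plus 4 extra days.
Each full week contributes 5 weekdays (Mon–Fri): 3 × 5 = 15.
The 4 extra days are Sunday, Monday, Tuesday, Wednesday — 3 of them qualify.
Total: 15 + 3 = 18.
Holidays: 3 December 2041 (Tue); 5 December 2041 (Thu); 8 December 2041 (Sun); 10 December 2041 (Tue); 11 December 2041 (Wed); 18 December 2041 (Wed); 23 December 2041 (Mon).
6 of the 7 holidays fall on weekdays; the rest are weekends and were already excluded.
Business days: 18 − 6 = 12.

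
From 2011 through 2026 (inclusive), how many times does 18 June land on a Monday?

Day of week of June 18 in each year:
2011: Sat, 2012: Mon ✓, 2013: Tue, 2014: Wed, 2015: Thu, 2016: Sat, 2017: Sun, 2018: Mon ✓, 2019: Tue, 2020: Thu, 2021: Fri, 2022: Sat, 2023: Sun, 2024: Tue, 2025: Wed, 2026: Thu
Mondays: 2012, 2018.

2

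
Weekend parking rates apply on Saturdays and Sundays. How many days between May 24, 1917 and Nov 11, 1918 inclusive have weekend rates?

May 24, 1917 is a Thursday.
The range spans 537 days (inclusive of both endpoints).
537 = 7 × 76 + 5, so there are 76 full weeks plus 5 extra days.
Each full week contributes 2 weekend days (Sat, Sun): 76 × 2 = 152.
The 5 extra days are Thursday, Friday, Saturday, Sunday, Monday — 2 of them qualify.
Total: 152 + 2 = 154.

154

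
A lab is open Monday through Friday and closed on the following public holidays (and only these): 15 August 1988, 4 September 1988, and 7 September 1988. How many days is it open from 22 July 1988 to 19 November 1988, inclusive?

84 working days

22 July 1988 is a Friday.
From 22 July 1988 to 19 November 1988 is 121 days inclusive.
121 = 7 × 17 + 2, so there are 17 full weeks plus 2 extra days.
Each full week contributes 5 weekdays (Mon–Fri): 17 × 5 = 85.
The 2 extra days are Fri, Sat — 1 of them qualifies.
Total: 85 + 1 = 86.
Holidays: 15 August 1988 (Mon); 4 September 1988 (Sun); 7 September 1988 (Wed).
2 of the 3 holidays fall on weekdays; the rest are weekends and were already excluded.
Business days: 86 − 2 = 84.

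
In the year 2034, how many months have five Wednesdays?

A month has five Wednesdays exactly when Wednesday falls within its first (length − 28) days.
Jan: 31 days, starts Sun → 5 of Sun, Mon, Tue
Feb: 28 days, starts Wed → 5 of (none)
Mar: 31 days, starts Wed → 5 of Wed, Thu, Fri ✓
Apr: 30 days, starts Sat → 5 of Sat, Sun
May: 31 days, starts Mon → 5 of Mon, Tue, Wed ✓
Jun: 30 days, starts Thu → 5 of Thu, Fri
Jul: 31 days, starts Sat → 5 of Sat, Sun, Mon
Aug: 31 days, starts Tue → 5 of Tue, Wed, Thu ✓
Sep: 30 days, starts Fri → 5 of Fri, Sat
Oct: 31 days, starts Sun → 5 of Sun, Mon, Tue
Nov: 30 days, starts Wed → 5 of Wed, Thu ✓
Dec: 31 days, starts Fri → 5 of Fri, Sat, Sun
Months with five Wednesdays: Mar, May, Aug, Nov.

4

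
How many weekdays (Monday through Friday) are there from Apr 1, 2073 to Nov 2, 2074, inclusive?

Apr 1, 2073 is a Saturday.
The range spans 581 days (inclusive of both endpoints).
581 = 7 × 83, so the span is exactly 83 full weeks.
Each full week contributes 5 weekdays (Mon–Fri): 83 × 5 = 415.

415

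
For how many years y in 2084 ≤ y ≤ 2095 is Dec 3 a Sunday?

2

Day of week of December 3 in each year:
2084: Sun ✓, 2085: Mon, 2086: Tue, 2087: Wed, 2088: Fri, 2089: Sat, 2090: Sun ✓, 2091: Mon, 2092: Wed, 2093: Thu, 2094: Fri, 2095: Sat
Sundays: 2084, 2090.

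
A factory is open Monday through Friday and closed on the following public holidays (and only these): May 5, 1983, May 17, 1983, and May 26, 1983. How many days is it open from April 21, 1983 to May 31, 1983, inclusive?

April 21, 1983 is a Thursday.
From April 21, 1983 to May 31, 1983 is 41 days inclusive.
41 = 7 × 5 + 6, so there are 5 full weeks plus 6 extra days.
Each full week contributes 5 weekdays (Mon–Fri): 5 × 5 = 25.
The 6 extra days are Thursday, Friday, Saturday, Sunday, Monday, Tuesday — 4 of them qualify.
Total: 25 + 4 = 29.
Holidays: May 5, 1983 (Thu); May 17, 1983 (Tue); May 26, 1983 (Thu).
All 3 holidays fall on weekdays, so subtract 3.
Business days: 29 − 3 = 26.

26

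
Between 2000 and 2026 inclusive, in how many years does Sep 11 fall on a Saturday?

Day of week of September 11 in each year:
2000: Mon, 2001: Tue, 2002: Wed, 2003: Thu, 2004: Sat ✓, 2005: Sun, 2006: Mon, 2007: Tue, 2008: Thu, 2009: Fri, 2010: Sat ✓, 2011: Sun, 2012: Tue, 2013: Wed, 2014: Thu, 2015: Fri, 2016: Sun, 2017: Mon, 2018: Tue, 2019: Wed, 2020: Fri, 2021: Sat ✓, 2022: Sun, 2023: Mon, 2024: Wed, 2025: Thu, 2026: Fri
Saturdays: 2004, 2010, 2021.

3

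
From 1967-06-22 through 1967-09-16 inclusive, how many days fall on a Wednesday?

12 Wednesdays

1967-06-22 is a Thursday.
The range spans 87 days (inclusive of both endpoints).
87 = 7 × 12 + 3, so there are 12 full weeks plus 3 extra days.
Each full week contributes one Wednesday: 12 so far.
The 3 extra days are Thursday, Friday, Saturday — none qualify.
Total: 12 + 0 = 12.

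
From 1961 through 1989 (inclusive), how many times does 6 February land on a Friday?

4

Day of week of February 6 in each year:
1961: Mon, 1962: Tue, 1963: Wed, 1964: Thu, 1965: Sat, 1966: Sun, 1967: Mon, 1968: Tue, 1969: Thu, 1970: Fri ✓, 1971: Sat, 1972: Sun, 1973: Tue, 1974: Wed, 1975: Thu, 1976: Fri ✓, 1977: Sun, 1978: Mon, 1979: Tue, 1980: Wed, 1981: Fri ✓, 1982: Sat, 1983: Sun, 1984: Mon, 1985: Wed, 1986: Thu, 1987: Fri ✓, 1988: Sat, 1989: Mon
Fridays: 1970, 1976, 1981, 1987.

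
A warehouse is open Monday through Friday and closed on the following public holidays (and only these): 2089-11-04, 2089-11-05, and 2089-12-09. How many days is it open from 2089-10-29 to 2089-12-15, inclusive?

2089-10-29 is a Saturday.
That's 48 days from start to end, counting both.
48 = 7 × 6 + 6, so there are 6 full weeks plus 6 extra days.
Each full week contributes 5 weekdays (Mon–Fri): 6 × 5 = 30.
The 6 extra days are Sat, Sun, Mon, Tue, Wed, Thu — 4 of them qualify.
Total: 30 + 4 = 34.
Holidays: 2089-11-04 (Fri); 2089-11-05 (Sat); 2089-12-09 (Fri).
2 of the 3 holidays fall on weekdays; the rest are weekends and were already excluded.
Business days: 34 − 2 = 32.

32 business days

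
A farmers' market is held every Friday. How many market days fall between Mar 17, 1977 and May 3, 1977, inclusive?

7

Mar 17, 1977 is a Thursday.
From Mar 17, 1977 to May 3, 1977 is 48 days inclusive.
48 = 7 × 6 + 6, so there are 6 full weeks plus 6 extra days.
Each full week contributes one Friday: 6 so far.
The 6 extra days are Thu, Fri, Sat, Sun, Mon, Tue — 1 of them qualifies.
Total: 6 + 1 = 7.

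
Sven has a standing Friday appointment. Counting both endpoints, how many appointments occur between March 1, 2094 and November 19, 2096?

March 1, 2094 is a Monday.
That's 995 days from start to end, counting both.
995 = 7 × 142 + 1, so there are 142 full weeks plus 1 extra day.
Each full week contributes one Friday: 142 so far.
The 1 extra day is Monday — none qualify.
Total: 142 + 0 = 142.

142 Fridays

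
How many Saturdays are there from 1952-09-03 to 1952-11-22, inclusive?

12

1952-09-03 is a Wednesday.
That's 81 days from start to end, counting both.
81 = 7 × 11 + 4, so there are 11 full weeks plus 4 extra days.
Each full week contributes one Saturday: 11 so far.
The 4 extra days are Wed, Thu, Fri, Sat — 1 of them qualifies.
Total: 11 + 1 = 12.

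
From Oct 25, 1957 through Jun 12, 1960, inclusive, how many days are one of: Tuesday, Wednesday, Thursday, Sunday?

549

Oct 25, 1957 is a Friday.
From Oct 25, 1957 to Jun 12, 1960 is 962 days inclusive.
962 = 7 × 137 + 3, so there are 137 full weeks plus 3 extra days.
Each full week contributes 4 days from the set (Tue, Wed, Thu, Sun): 137 × 4 = 548.
The 3 extra days are Fri, Sat, Sun — 1 of them qualifies.
Total: 548 + 1 = 549.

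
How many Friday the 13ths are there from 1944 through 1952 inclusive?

Friday-the-13ths by year:
1944: Oct
1945: Apr, Jul
1946: Sep, Dec
1947: Jun
1948: Feb, Aug
1949: May
1950: Jan, Oct
1951: Apr, Jul
1952: Jun

14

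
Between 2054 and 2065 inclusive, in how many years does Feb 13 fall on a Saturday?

1

Day of week of February 13 in each year:
2054: Fri, 2055: Sat ✓, 2056: Sun, 2057: Tue, 2058: Wed, 2059: Thu, 2060: Fri, 2061: Sun, 2062: Mon, 2063: Tue, 2064: Wed, 2065: Fri
Saturdays: 2055.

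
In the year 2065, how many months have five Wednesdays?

A month has five Wednesdays exactly when Wednesday falls within its first (length − 28) days.
Jan: 31 days, starts Thu → 5 of Thu, Fri, Sat
Feb: 28 days, starts Sun → 5 of (none)
Mar: 31 days, starts Sun → 5 of Sun, Mon, Tue
Apr: 30 days, starts Wed → 5 of Wed, Thu ✓
May: 31 days, starts Fri → 5 of Fri, Sat, Sun
Jun: 30 days, starts Mon → 5 of Mon, Tue
Jul: 31 days, starts Wed → 5 of Wed, Thu, Fri ✓
Aug: 31 days, starts Sat → 5 of Sat, Sun, Mon
Sep: 30 days, starts Tue → 5 of Tue, Wed ✓
Oct: 31 days, starts Thu → 5 of Thu, Fri, Sat
Nov: 30 days, starts Sun → 5 of Sun, Mon
Dec: 31 days, starts Tue → 5 of Tue, Wed, Thu ✓
Months with five Wednesdays: Apr, Jul, Sep, Dec.

4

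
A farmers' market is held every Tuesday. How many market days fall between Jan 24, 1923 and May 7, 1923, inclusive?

14 Tuesdays

Jan 24, 1923 is a Wednesday.
The range spans 104 days (inclusive of both endpoints).
104 = 7 × 14 + 6, so there are 14 full weeks plus 6 extra days.
Each full week contributes one Tuesday: 14 so far.
The 6 extra days are Wednesday, Thursday, Friday, Saturday, Sunday, Monday — none qualify.
Total: 14 + 0 = 14.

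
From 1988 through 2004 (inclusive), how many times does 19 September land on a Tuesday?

3

Day of week of September 19 in each year:
1988: Mon, 1989: Tue ✓, 1990: Wed, 1991: Thu, 1992: Sat, 1993: Sun, 1994: Mon, 1995: Tue ✓, 1996: Thu, 1997: Fri, 1998: Sat, 1999: Sun, 2000: Tue ✓, 2001: Wed, 2002: Thu, 2003: Fri, 2004: Sun
Tuesdays: 1989, 1995, 2000.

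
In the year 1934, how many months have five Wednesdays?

A month has five Wednesdays exactly when Wednesday falls within its first (length − 28) days.
Jan: 31 days, starts Mon → 5 of Mon, Tue, Wed ✓
Feb: 28 days, starts Thu → 5 of (none)
Mar: 31 days, starts Thu → 5 of Thu, Fri, Sat
Apr: 30 days, starts Sun → 5 of Sun, Mon
May: 31 days, starts Tue → 5 of Tue, Wed, Thu ✓
Jun: 30 days, starts Fri → 5 of Fri, Sat
Jul: 31 days, starts Sun → 5 of Sun, Mon, Tue
Aug: 31 days, starts Wed → 5 of Wed, Thu, Fri ✓
Sep: 30 days, starts Sat → 5 of Sat, Sun
Oct: 31 days, starts Mon → 5 of Mon, Tue, Wed ✓
Nov: 30 days, starts Thu → 5 of Thu, Fri
Dec: 31 days, starts Sat → 5 of Sat, Sun, Mon
Months with five Wednesdays: Jan, May, Aug, Oct.

4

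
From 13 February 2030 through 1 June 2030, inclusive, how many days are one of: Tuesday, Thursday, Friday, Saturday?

63

13 February 2030 is a Wednesday.
From 13 February 2030 to 1 June 2030 is 109 days inclusive.
109 = 7 × 15 + 4, so there are 15 full weeks plus 4 extra days.
Each full week contributes 4 days from the set (Tue, Thu, Fri, Sat): 15 × 4 = 60.
The 4 extra days are Wed, Thu, Fri, Sat — 3 of them qualify.
Total: 60 + 3 = 63.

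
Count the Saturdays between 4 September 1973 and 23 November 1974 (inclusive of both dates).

4 September 1973 is a Tuesday.
From 4 September 1973 to 23 November 1974 is 446 days inclusive.
446 = 7 × 63 + 5, so there are 63 full weeks plus 5 extra days.
Each full week contributes one Saturday: 63 so far.
The 5 extra days are Tue, Wed, Thu, Fri, Sat — 1 of them qualifies.
Total: 63 + 1 = 64.

64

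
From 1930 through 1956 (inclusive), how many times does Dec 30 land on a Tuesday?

4

Day of week of December 30 in each year:
1930: Tue ✓, 1931: Wed, 1932: Fri, 1933: Sat, 1934: Sun, 1935: Mon, 1936: Wed, 1937: Thu, 1938: Fri, 1939: Sat, 1940: Mon, 1941: Tue ✓, 1942: Wed, 1943: Thu, 1944: Sat, 1945: Sun, 1946: Mon, 1947: Tue ✓, 1948: Thu, 1949: Fri, 1950: Sat, 1951: Sun, 1952: Tue ✓, 1953: Wed, 1954: Thu, 1955: Fri, 1956: Sun
Tuesdays: 1930, 1941, 1947, 1952.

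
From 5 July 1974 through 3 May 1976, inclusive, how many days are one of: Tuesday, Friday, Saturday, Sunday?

5 July 1974 is a Friday.
From 5 July 1974 to 3 May 1976 is 669 days inclusive.
669 = 7 × 95 + 4, so there are 95 full weeks plus 4 extra days.
Each full week contributes 4 days from the set (Tue, Fri, Sat, Sun): 95 × 4 = 380.
The 4 extra days are Friday, Saturday, Sunday, Monday — 3 of them qualify.
Total: 380 + 3 = 383.

383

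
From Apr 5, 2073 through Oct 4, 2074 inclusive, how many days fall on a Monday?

Apr 5, 2073 is a Wednesday.
That's 548 days from start to end, counting both.
548 = 7 × 78 + 2, so there are 78 full weeks plus 2 extra days.
Each full week contributes one Monday: 78 so far.
The 2 extra days are Wednesday, Thursday — none qualify.
Total: 78 + 0 = 78.

78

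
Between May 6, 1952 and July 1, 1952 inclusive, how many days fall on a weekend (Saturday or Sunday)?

16

May 6, 1952 is a Tuesday.
From May 6, 1952 to July 1, 1952 is 57 days inclusive.
57 = 7 × 8 + 1, so there are 8 full weeks plus 1 extra day.
Each full week contributes 2 weekend days (Sat, Sun): 8 × 2 = 16.
The 1 extra day is Tue — none qualify.
Total: 16 + 0 = 16.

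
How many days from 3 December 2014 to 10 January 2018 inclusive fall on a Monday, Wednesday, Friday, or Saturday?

649

3 December 2014 is a Wednesday.
From 3 December 2014 to 10 January 2018 is 1135 days inclusive.
1135 = 7 × 162 + 1, so there are 162 full weeks plus 1 extra day.
Each full week contributes 4 days from the set (Mon, Wed, Fri, Sat): 162 × 4 = 648.
The 1 extra day is Wednesday — 1 of them qualifies.
Total: 648 + 1 = 649.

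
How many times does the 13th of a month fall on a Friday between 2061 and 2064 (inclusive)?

Friday-the-13ths by year:
2061: May
2062: Jan, Oct
2063: Apr, Jul
2064: Jun

6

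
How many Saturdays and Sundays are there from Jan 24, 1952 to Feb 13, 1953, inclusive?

Jan 24, 1952 is a Thursday.
The range spans 387 days (inclusive of both endpoints).
387 = 7 × 55 + 2, so there are 55 full weeks plus 2 extra days.
Each full week contributes 2 weekend days (Sat, Sun): 55 × 2 = 110.
The 2 extra days are Thu, Fri — none qualify.
Total: 110 + 0 = 110.

110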